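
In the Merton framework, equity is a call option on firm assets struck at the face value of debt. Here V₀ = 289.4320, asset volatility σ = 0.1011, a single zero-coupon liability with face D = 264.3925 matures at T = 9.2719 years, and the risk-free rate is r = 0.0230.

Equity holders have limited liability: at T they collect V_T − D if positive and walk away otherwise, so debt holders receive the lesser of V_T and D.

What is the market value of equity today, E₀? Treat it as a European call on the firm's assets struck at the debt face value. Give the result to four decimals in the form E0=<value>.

E0=82.3083

d₁ = [ln(V₀/D) + (r + σ²/2)T] / (σ√T)
   = [ln(289.4320/264.3925) + (0.0230 + 0.5·0.1011²)·9.2719] / (0.1011·√9.2719)
   = [0.090486 + 0.260639] / 0.307847 = 1.140579
d₂ = d₁ − σ√T = 1.140579 − 0.307847 = 0.832732
N(d₁) = 0.872977,  N(d₂) = 0.797502,  e^(−rT) = 0.807951
E₀ = V₀·N(d₁) − D·e^(−rT)·N(d₂)
   = 289.4320·0.872977 − 264.3925·0.807951·0.797502 = 82.308252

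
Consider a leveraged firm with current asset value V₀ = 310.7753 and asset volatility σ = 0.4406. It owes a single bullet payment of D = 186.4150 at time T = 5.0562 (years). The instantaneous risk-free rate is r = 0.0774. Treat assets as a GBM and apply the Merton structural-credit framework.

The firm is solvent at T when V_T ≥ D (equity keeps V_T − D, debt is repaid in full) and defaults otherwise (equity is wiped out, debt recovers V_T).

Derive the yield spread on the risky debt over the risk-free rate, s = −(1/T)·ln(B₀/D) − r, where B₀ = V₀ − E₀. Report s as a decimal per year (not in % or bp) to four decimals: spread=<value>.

spread=0.0303

d₁ = [ln(V₀/D) + (r + σ²/2)T] / (σ√T)
   = [ln(310.7753/186.4150) + (0.0774 + 0.5·0.4406²)·5.0562] / (0.4406·√5.0562)
   = [0.511095 + 0.882126] / 0.990733 = 1.406252
d₂ = d₁ − σ√T = 1.406252 − 0.990733 = 0.415519
N(d₁) = 0.920175,  N(d₂) = 0.661119,  e^(−rT) = 0.676144
E₀ = V₀·N(d₁) − D·e^(−rT)·N(d₂)
   = 310.7753·0.920175 − 186.4150·0.676144·0.661119 = 202.638148
B₀ = V₀ − E₀ = 310.7753 − 202.638148 = 108.137152
spread = −(1/T)·ln(B₀/D) − r = −(1/5.0562)·ln(108.137152/186.4150) − 0.0774 = 0.03030441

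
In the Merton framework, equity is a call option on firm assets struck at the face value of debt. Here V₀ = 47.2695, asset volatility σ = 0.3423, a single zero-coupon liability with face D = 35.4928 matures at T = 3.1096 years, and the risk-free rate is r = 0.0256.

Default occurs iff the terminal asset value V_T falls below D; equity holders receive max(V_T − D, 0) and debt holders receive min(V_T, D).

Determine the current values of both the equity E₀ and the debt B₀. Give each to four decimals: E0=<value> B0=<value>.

E0=18.3613 B0=28.9082

d₁ = [ln(V₀/D) + (r + σ²/2)T] / (σ√T)
   = [ln(47.2695/35.4928) + (0.0256 + 0.5·0.3423²)·3.1096] / (0.3423·√3.1096)
   = [0.286535 + 0.261781] / 0.603614 = 0.908389
d₂ = d₁ − σ√T = 0.908389 − 0.603614 = 0.304775
N(d₁) = 0.818164,  N(d₂) = 0.619731,  e^(−rT) = 0.923480
E₀ = V₀·N(d₁) − D·e^(−rT)·N(d₂)
   = 47.2695·0.818164 − 35.4928·0.923480·0.619731 = 18.361313
B₀ = V₀ − E₀ = 47.2695 − 18.361313 = 28.908187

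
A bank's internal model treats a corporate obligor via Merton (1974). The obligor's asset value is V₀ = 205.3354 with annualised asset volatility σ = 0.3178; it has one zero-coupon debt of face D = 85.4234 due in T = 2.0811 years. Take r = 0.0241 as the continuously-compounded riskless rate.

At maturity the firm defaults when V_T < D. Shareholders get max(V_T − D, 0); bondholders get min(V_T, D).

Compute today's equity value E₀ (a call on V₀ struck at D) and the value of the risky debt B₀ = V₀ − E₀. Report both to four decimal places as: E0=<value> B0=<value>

E0=124.5544 B0=80.7810

d₁ = [ln(V₀/D) + (r + σ²/2)T] / (σ√T)
   = [ln(205.3354/85.4234) + (0.0241 + 0.5·0.3178²)·2.0811] / (0.3178·√2.0811)
   = [0.877025 + 0.155247] / 0.458459 = 2.251612
d₂ = d₁ − σ√T = 2.251612 − 0.458459 = 1.793153
N(d₁) = 0.987827,  N(d₂) = 0.963526,  e^(−rT) = 0.951082
E₀ = V₀·N(d₁) − D·e^(−rT)·N(d₂)
   = 205.3354·0.987827 − 85.4234·0.951082·0.963526 = 124.554409
B₀ = V₀ − E₀ = 205.3354 − 124.554409 = 80.780991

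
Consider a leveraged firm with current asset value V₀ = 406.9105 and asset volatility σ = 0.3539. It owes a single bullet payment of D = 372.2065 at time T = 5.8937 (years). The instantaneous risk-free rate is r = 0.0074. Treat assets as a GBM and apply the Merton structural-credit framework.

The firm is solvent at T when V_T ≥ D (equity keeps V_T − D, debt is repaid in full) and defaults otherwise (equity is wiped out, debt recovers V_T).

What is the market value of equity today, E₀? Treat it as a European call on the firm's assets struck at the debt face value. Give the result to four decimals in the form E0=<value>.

E0=153.5997

d₁ = [ln(V₀/D) + (r + σ²/2)T] / (σ√T)
   = [ln(406.9105/372.2065) + (0.0074 + 0.5·0.3539²)·5.8937] / (0.3539·√5.8937)
   = [0.089144 + 0.412692] / 0.859161 = 0.584101
d₂ = d₁ − σ√T = 0.584101 − 0.859161 = -0.275060
N(d₁) = 0.720424,  N(d₂) = 0.391635,  e^(−rT) = 0.957324
E₀ = V₀·N(d₁) − D·e^(−rT)·N(d₂)
   = 406.9105·0.720424 − 372.2065·0.957324·0.391635 = 153.599745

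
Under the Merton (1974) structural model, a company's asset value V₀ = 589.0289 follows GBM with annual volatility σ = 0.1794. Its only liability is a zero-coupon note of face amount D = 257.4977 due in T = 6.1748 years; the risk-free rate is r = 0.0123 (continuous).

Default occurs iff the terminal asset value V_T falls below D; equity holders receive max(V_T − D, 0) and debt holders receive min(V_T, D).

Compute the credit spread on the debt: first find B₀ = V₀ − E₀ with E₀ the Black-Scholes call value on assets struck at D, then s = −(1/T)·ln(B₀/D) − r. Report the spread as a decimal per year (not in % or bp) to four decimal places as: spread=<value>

spread=0.0009

d₁ = [ln(V₀/D) + (r + σ²/2)T] / (σ√T)
   = [ln(589.0289/257.4977) + (0.0123 + 0.5·0.1794²)·6.1748] / (0.1794·√6.1748)
   = [0.827464 + 0.175316] / 0.445794 = 2.249427
d₂ = d₁ − σ√T = 2.249427 − 0.445794 = 1.803634
N(d₁) = 0.987757,  N(d₂) = 0.964356,  e^(−rT) = 0.926863
E₀ = V₀·N(d₁) − D·e^(−rT)·N(d₂)
   = 589.0289·0.987757 − 257.4977·0.926863·0.964356 = 351.659718
B₀ = V₀ − E₀ = 589.0289 − 351.659718 = 237.369182
spread = −(1/T)·ln(B₀/D) − r = −(1/6.1748)·ln(237.369182/257.4977) − 0.0123 = 0.00088166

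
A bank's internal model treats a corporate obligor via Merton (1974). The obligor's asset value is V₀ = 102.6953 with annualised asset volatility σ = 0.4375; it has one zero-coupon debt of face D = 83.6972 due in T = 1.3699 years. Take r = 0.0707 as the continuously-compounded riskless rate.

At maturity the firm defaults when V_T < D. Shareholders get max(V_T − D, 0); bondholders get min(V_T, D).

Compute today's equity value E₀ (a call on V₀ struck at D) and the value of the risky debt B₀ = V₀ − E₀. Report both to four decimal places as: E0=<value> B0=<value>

E0=34.3603 B0=68.3350

d₁ = [ln(V₀/D) + (r + σ²/2)T] / (σ√T)
   = [ln(102.6953/83.6972) + (0.0707 + 0.5·0.4375²)·1.3699] / (0.4375·√1.3699)
   = [0.204561 + 0.227956] / 0.512062 = 0.844657
d₂ = d₁ − σ√T = 0.844657 − 0.512062 = 0.332595
N(d₁) = 0.800849,  N(d₂) = 0.630280,  e^(−rT) = 0.907690
E₀ = V₀·N(d₁) − D·e^(−rT)·N(d₂)
   = 102.6953·0.800849 − 83.6972·0.907690·0.630280 = 34.360315
B₀ = V₀ − E₀ = 102.6953 − 34.360315 = 68.334985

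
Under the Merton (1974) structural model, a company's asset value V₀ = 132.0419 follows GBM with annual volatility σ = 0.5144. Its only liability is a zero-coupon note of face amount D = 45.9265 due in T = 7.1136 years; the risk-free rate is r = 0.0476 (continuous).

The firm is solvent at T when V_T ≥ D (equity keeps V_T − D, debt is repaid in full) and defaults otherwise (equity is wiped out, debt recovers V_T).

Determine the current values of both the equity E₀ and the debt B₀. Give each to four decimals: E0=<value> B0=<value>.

d₁ = [ln(V₀/D) + (r + σ²/2)T] / (σ√T)
   = [ln(132.0419/45.9265) + (0.0476 + 0.5·0.5144²)·7.1136] / (0.5144·√7.1136)
   = [1.056077 + 1.279763] / 1.371973 = 1.702540
d₂ = d₁ − σ√T = 1.702540 − 1.371973 = 0.330567
N(d₁) = 0.955673,  N(d₂) = 0.629514,  e^(−rT) = 0.712762
E₀ = V₀·N(d₁) − D·e^(−rT)·N(d₂)
   = 132.0419·0.955673 − 45.9265·0.712762·0.629514 = 105.581927
B₀ = V₀ − E₀ = 132.0419 − 105.581927 = 26.459973

E0=105.5819 B0=26.4600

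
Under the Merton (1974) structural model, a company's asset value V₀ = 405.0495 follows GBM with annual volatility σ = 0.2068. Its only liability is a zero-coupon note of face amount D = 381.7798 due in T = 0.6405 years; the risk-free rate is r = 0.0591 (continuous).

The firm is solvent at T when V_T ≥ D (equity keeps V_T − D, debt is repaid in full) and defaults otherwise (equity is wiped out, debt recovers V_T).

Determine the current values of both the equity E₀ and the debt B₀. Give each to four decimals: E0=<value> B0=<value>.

d₁ = [ln(V₀/D) + (r + σ²/2)T] / (σ√T)
   = [ln(405.0495/381.7798) + (0.0591 + 0.5·0.2068²)·0.6405] / (0.2068·√0.6405)
   = [0.059165 + 0.051549] / 0.165505 = 0.668952
d₂ = d₁ − σ√T = 0.668952 − 0.165505 = 0.503448
N(d₁) = 0.748237,  N(d₂) = 0.692675,  e^(−rT) = 0.962854
E₀ = V₀·N(d₁) − D·e^(−rT)·N(d₂)
   = 405.0495·0.748237 − 381.7798·0.962854·0.692675 = 48.446886
B₀ = V₀ − E₀ = 405.0495 − 48.446886 = 356.602614

E0=48.4469 B0=356.6026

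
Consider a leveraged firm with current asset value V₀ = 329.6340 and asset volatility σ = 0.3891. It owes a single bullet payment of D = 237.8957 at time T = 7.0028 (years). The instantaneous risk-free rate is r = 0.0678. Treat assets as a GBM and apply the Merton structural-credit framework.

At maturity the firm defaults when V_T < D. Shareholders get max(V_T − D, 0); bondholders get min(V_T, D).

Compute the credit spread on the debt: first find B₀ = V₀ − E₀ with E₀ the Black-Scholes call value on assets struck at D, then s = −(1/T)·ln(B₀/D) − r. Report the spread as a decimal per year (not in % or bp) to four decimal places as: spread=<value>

d₁ = [ln(V₀/D) + (r + σ²/2)T] / (σ√T)
   = [ln(329.6340/237.8957) + (0.0678 + 0.5·0.3891²)·7.0028] / (0.3891·√7.0028)
   = [0.326151 + 1.004898] / 1.029668 = 1.292697
d₂ = d₁ − σ√T = 1.292697 − 1.029668 = 0.263029
N(d₁) = 0.901942,  N(d₂) = 0.603736,  e^(−rT) = 0.622016
E₀ = V₀·N(d₁) − D·e^(−rT)·N(d₂)
   = 329.6340·0.901942 − 237.8957·0.622016·0.603736 = 207.973010
B₀ = V₀ − E₀ = 329.6340 − 207.973010 = 121.660990
spread = −(1/T)·ln(B₀/D) − r = −(1/7.0028)·ln(121.660990/237.8957) − 0.0678 = 0.02796083

spread=0.0280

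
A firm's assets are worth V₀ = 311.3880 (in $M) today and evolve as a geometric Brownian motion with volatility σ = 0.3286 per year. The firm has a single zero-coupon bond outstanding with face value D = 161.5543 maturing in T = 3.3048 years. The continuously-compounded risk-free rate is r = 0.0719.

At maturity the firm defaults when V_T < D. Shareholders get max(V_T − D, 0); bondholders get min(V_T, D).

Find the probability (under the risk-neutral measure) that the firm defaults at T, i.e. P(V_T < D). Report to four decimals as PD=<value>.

PD=0.1155

d₁ = [ln(V₀/D) + (r + σ²/2)T] / (σ√T)
   = [ln(311.3880/161.5543) + (0.0719 + 0.5·0.3286²)·3.3048] / (0.3286·√3.3048)
   = [0.656198 + 0.416038] / 0.597366 = 1.794942
d₂ = d₁ − σ√T = 1.794942 − 0.597366 = 1.197576
risk-neutral PD = N(−d₂) = N(-1.197576) = 0.115541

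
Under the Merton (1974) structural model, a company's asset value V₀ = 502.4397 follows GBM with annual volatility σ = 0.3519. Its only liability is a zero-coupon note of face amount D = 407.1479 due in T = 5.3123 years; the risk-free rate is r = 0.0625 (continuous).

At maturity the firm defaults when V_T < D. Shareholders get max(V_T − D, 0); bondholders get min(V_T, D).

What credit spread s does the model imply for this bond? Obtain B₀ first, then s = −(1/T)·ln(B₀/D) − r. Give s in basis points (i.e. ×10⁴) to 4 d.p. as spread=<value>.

spread=312.7583

d₁ = [ln(V₀/D) + (r + σ²/2)T] / (σ√T)
   = [ln(502.4397/407.1479) + (0.0625 + 0.5·0.3519²)·5.3123] / (0.3519·√5.3123)
   = [0.210299 + 0.660939] / 0.811074 = 1.074179
d₂ = d₁ − σ√T = 1.074179 − 0.811074 = 0.263104
N(d₁) = 0.858629,  N(d₂) = 0.603765,  e^(−rT) = 0.717474
E₀ = V₀·N(d₁) − D·e^(−rT)·N(d₂)
   = 502.4397·0.858629 − 407.1479·0.717474·0.603765 = 255.038536
B₀ = V₀ − E₀ = 502.4397 − 255.038536 = 247.401164
spread = −(1/T)·ln(B₀/D) − r = −(1/5.3123)·ln(247.401164/407.1479) − 0.0625 = 0.03127583
in basis points: 0.03127583 × 10⁴ = 312.7583 bp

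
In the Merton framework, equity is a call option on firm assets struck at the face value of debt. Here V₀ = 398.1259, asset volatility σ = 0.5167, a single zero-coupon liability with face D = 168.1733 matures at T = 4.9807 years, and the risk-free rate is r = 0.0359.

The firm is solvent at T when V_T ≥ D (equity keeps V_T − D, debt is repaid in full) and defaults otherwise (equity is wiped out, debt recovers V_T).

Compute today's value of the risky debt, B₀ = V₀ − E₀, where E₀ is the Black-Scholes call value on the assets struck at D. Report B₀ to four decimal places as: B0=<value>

B0=115.9807

d₁ = [ln(V₀/D) + (r + σ²/2)T] / (σ√T)
   = [ln(398.1259/168.1733) + (0.0359 + 0.5·0.5167²)·4.9807] / (0.5167·√4.9807)
   = [0.861773 + 0.843678] / 1.153144 = 1.478957
d₂ = d₁ − σ√T = 1.478957 − 1.153144 = 0.325813
N(d₁) = 0.930424,  N(d₂) = 0.627717,  e^(−rT) = 0.836267
E₀ = V₀·N(d₁) − D·e^(−rT)·N(d₂)
   = 398.1259·0.930424 − 168.1733·0.836267·0.627717 = 282.145191
B₀ = V₀ − E₀ = 398.1259 − 282.145191 = 115.980709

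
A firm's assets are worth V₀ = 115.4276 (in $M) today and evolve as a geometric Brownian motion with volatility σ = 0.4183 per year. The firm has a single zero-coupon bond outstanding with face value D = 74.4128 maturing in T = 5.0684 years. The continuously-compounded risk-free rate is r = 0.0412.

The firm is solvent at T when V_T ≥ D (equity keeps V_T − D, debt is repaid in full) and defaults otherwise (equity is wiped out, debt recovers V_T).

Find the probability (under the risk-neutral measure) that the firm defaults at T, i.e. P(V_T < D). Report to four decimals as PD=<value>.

d₁ = [ln(V₀/D) + (r + σ²/2)T] / (σ√T)
   = [ln(115.4276/74.4128) + (0.0412 + 0.5·0.4183²)·5.0684] / (0.4183·√5.0684)
   = [0.439016 + 0.652239] / 0.941723 = 1.158785
d₂ = d₁ − σ√T = 1.158785 − 0.941723 = 0.217062
risk-neutral PD = N(−d₂) = N(-0.217062) = 0.414080

PD=0.4141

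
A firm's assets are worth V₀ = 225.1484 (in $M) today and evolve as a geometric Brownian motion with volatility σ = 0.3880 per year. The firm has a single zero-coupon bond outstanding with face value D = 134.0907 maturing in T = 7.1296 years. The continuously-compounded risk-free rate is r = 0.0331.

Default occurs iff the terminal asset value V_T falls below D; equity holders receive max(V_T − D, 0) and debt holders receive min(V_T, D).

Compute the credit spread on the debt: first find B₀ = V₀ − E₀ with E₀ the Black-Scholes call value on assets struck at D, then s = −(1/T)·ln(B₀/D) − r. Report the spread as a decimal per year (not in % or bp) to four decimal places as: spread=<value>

d₁ = [ln(V₀/D) + (r + σ²/2)T] / (σ√T)
   = [ln(225.1484/134.0907) + (0.0331 + 0.5·0.3880²)·7.1296] / (0.3880·√7.1296)
   = [0.518243 + 0.772649] / 1.036011 = 1.246022
d₂ = d₁ − σ√T = 1.246022 − 1.036011 = 0.210011
N(d₁) = 0.893622,  N(d₂) = 0.583171,  e^(−rT) = 0.789789
E₀ = V₀·N(d₁) − D·e^(−rT)·N(d₂)
   = 225.1484·0.893622 − 134.0907·0.789789·0.583171 = 139.437830
B₀ = V₀ − E₀ = 225.1484 − 139.437830 = 85.710570
spread = −(1/T)·ln(B₀/D) − r = −(1/7.1296)·ln(85.710570/134.0907) − 0.0331 = 0.02967214

spread=0.0297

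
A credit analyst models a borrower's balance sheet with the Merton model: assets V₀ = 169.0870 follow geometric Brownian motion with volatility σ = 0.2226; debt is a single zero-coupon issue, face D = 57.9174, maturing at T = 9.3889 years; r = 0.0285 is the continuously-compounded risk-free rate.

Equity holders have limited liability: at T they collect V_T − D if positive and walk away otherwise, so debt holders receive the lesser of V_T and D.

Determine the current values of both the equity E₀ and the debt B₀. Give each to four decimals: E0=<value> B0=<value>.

d₁ = [ln(V₀/D) + (r + σ²/2)T] / (σ√T)
   = [ln(169.0870/57.9174) + (0.0285 + 0.5·0.2226²)·9.3889] / (0.2226·√9.3889)
   = [1.071396 + 0.500197] / 0.682076 = 2.304133
d₂ = d₁ − σ√T = 2.304133 − 0.682076 = 1.622057
N(d₁) = 0.989392,  N(d₂) = 0.947604,  e^(−rT) = 0.765226
E₀ = V₀·N(d₁) − D·e^(−rT)·N(d₂)
   = 169.0870·0.989392 − 57.9174·0.765226·0.947604 = 125.295641
B₀ = V₀ − E₀ = 169.0870 − 125.295641 = 43.791359

E0=125.2956 B0=43.7914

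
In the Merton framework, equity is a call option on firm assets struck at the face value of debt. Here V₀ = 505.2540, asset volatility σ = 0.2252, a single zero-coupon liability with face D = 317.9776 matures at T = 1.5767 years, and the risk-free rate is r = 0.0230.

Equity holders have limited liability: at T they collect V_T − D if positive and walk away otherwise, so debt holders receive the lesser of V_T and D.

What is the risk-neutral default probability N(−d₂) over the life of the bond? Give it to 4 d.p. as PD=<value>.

PD=0.0521

d₁ = [ln(V₀/D) + (r + σ²/2)T] / (σ√T)
   = [ln(505.2540/317.9776) + (0.0230 + 0.5·0.2252²)·1.5767] / (0.2252·√1.5767)
   = [0.463080 + 0.076245] / 0.282776 = 1.907252
d₂ = d₁ − σ√T = 1.907252 − 0.282776 = 1.624476
risk-neutral PD = N(−d₂) = N(-1.624476) = 0.052137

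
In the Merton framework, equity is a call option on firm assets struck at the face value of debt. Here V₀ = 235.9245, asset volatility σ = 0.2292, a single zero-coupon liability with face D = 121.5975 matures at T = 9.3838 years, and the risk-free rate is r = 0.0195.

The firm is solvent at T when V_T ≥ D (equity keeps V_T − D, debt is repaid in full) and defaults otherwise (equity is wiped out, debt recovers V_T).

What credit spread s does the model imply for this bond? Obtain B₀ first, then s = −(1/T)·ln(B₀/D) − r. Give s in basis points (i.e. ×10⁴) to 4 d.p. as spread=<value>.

d₁ = [ln(V₀/D) + (r + σ²/2)T] / (σ√T)
   = [ln(235.9245/121.5975) + (0.0195 + 0.5·0.2292²)·9.3838] / (0.2292·√9.3838)
   = [0.662795 + 0.429462] / 0.702108 = 1.555683
d₂ = d₁ − σ√T = 1.555683 − 0.702108 = 0.853575
N(d₁) = 0.940108,  N(d₂) = 0.803330,  e^(−rT) = 0.832781
E₀ = V₀·N(d₁) − D·e^(−rT)·N(d₂)
   = 235.9245·0.940108 − 121.5975·0.832781·0.803330 = 140.446081
B₀ = V₀ − E₀ = 235.9245 − 140.446081 = 95.478419
spread = −(1/T)·ln(B₀/D) − r = −(1/9.3838)·ln(95.478419/121.5975) − 0.0195 = 0.00626954
in basis points: 0.00626954 × 10⁴ = 62.6954 bp

spread=62.6954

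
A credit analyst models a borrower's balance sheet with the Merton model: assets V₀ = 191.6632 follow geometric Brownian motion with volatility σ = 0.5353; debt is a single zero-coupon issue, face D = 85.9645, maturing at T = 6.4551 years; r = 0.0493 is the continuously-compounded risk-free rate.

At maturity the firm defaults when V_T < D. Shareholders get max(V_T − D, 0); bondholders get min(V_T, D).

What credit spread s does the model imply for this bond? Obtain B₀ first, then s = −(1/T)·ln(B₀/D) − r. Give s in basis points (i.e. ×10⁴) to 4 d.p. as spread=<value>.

d₁ = [ln(V₀/D) + (r + σ²/2)T] / (σ√T)
   = [ln(191.6632/85.9645) + (0.0493 + 0.5·0.5353²)·6.4551] / (0.5353·√6.4551)
   = [0.801805 + 1.243078] / 1.360031 = 1.503557
d₂ = d₁ − σ√T = 1.503557 − 1.360031 = 0.143526
N(d₁) = 0.933652,  N(d₂) = 0.557063,  e^(−rT) = 0.727431
E₀ = V₀·N(d₁) − D·e^(−rT)·N(d₂)
   = 191.6632·0.933652 − 85.9645·0.727431·0.557063 = 144.111854
B₀ = V₀ − E₀ = 191.6632 − 144.111854 = 47.551346
spread = −(1/T)·ln(B₀/D) − r = −(1/6.4551)·ln(47.551346/85.9645) − 0.0493 = 0.04242969
in basis points: 0.04242969 × 10⁴ = 424.2969 bp

spread=424.2969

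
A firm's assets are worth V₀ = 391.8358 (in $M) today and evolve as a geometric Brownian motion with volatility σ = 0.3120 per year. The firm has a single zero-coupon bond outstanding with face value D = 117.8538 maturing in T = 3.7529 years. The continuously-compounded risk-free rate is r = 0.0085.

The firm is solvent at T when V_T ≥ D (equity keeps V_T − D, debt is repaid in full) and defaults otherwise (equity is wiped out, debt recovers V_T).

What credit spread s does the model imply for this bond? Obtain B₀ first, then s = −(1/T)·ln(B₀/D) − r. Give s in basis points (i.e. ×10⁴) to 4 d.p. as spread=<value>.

spread=22.0021

d₁ = [ln(V₀/D) + (r + σ²/2)T] / (σ√T)
   = [ln(391.8358/117.8538) + (0.0085 + 0.5·0.3120²)·3.7529] / (0.3120·√3.7529)
   = [1.201398 + 0.214561] / 0.604419 = 2.342678
d₂ = d₁ − σ√T = 2.342678 − 0.604419 = 1.738259
N(d₁) = 0.990427,  N(d₂) = 0.958917,  e^(−rT) = 0.968604
E₀ = V₀·N(d₁) − D·e^(−rT)·N(d₂)
   = 391.8358·0.990427 − 117.8538·0.968604·0.958917 = 278.620867
B₀ = V₀ − E₀ = 391.8358 − 278.620867 = 113.214933
spread = −(1/T)·ln(B₀/D) − r = −(1/3.7529)·ln(113.214933/117.8538) − 0.0085 = 0.00220021
in basis points: 0.00220021 × 10⁴ = 22.0021 bp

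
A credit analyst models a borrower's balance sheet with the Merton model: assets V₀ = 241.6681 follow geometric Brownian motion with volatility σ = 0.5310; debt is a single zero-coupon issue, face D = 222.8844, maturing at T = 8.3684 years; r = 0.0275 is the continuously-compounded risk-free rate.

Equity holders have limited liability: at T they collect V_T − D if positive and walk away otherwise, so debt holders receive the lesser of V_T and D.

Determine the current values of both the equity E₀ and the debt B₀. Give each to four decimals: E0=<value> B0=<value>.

d₁ = [ln(V₀/D) + (r + σ²/2)T] / (σ√T)
   = [ln(241.6681/222.8844) + (0.0275 + 0.5·0.5310²)·8.3684] / (0.5310·√8.3684)
   = [0.080912 + 1.409912] / 1.536087 = 0.970534
d₂ = d₁ − σ√T = 0.970534 − 1.536087 = -0.565553
N(d₁) = 0.834110,  N(d₂) = 0.285849,  e^(−rT) = 0.794430
E₀ = V₀·N(d₁) − D·e^(−rT)·N(d₂)
   = 241.6681·0.834110 − 222.8844·0.794430·0.285849 = 150.963619
B₀ = V₀ − E₀ = 241.6681 − 150.963619 = 90.704481

E0=150.9636 B0=90.7045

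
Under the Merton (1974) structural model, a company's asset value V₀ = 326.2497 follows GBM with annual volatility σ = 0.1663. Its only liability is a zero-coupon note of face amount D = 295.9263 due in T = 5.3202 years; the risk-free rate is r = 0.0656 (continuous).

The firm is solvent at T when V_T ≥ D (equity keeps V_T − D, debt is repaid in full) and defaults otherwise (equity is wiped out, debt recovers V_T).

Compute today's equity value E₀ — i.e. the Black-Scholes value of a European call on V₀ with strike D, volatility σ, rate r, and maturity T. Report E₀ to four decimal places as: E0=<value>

E0=123.4739

d₁ = [ln(V₀/D) + (r + σ²/2)T] / (σ√T)
   = [ln(326.2497/295.9263) + (0.0656 + 0.5·0.1663²)·5.3202] / (0.1663·√5.3202)
   = [0.097553 + 0.422572] / 0.383580 = 1.355973
d₂ = d₁ − σ√T = 1.355973 − 0.383580 = 0.972393
N(d₁) = 0.912446,  N(d₂) = 0.834573,  e^(−rT) = 0.705390
E₀ = V₀·N(d₁) − D·e^(−rT)·N(d₂)
   = 326.2497·0.912446 − 295.9263·0.705390·0.834573 = 123.473867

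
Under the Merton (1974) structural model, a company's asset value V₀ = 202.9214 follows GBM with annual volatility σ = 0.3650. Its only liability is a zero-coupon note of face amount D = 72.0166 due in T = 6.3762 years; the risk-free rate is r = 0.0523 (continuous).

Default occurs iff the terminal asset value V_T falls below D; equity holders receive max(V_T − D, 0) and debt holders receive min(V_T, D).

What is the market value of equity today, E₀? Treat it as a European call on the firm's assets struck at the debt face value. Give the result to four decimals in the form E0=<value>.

d₁ = [ln(V₀/D) + (r + σ²/2)T] / (σ√T)
   = [ln(202.9214/72.0166) + (0.0523 + 0.5·0.3650²)·6.3762] / (0.3650·√6.3762)
   = [1.035922 + 0.758210] / 0.921667 = 1.946617
d₂ = d₁ − σ√T = 1.946617 − 0.921667 = 1.024951
N(d₁) = 0.974210,  N(d₂) = 0.847307,  e^(−rT) = 0.716430
E₀ = V₀·N(d₁) − D·e^(−rT)·N(d₂)
   = 202.9214·0.974210 − 72.0166·0.716430·0.847307 = 153.971347

E0=153.9713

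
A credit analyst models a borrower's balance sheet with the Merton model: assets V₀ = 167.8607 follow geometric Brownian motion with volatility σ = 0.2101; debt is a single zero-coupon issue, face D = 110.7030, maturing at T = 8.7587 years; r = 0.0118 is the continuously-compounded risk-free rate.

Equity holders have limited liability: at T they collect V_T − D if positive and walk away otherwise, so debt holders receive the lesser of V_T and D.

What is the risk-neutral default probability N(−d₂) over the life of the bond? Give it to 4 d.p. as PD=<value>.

d₁ = [ln(V₀/D) + (r + σ²/2)T] / (σ√T)
   = [ln(167.8607/110.7030) + (0.0118 + 0.5·0.2101²)·8.7587] / (0.2101·√8.7587)
   = [0.416284 + 0.296666] / 0.621793 = 1.146603
d₂ = d₁ − σ√T = 1.146603 − 0.621793 = 0.524809
risk-neutral PD = N(−d₂) = N(-0.524809) = 0.299858

PD=0.2999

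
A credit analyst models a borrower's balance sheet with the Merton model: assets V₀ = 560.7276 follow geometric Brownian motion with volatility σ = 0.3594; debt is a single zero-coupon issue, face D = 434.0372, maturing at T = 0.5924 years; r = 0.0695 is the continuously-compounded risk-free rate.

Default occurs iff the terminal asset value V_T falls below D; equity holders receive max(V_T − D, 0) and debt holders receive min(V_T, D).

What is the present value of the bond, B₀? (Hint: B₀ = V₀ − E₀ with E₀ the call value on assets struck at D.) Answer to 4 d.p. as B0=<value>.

B0=406.9475

d₁ = [ln(V₀/D) + (r + σ²/2)T] / (σ√T)
   = [ln(560.7276/434.0372) + (0.0695 + 0.5·0.3594²)·0.5924] / (0.3594·√0.5924)
   = [0.256105 + 0.079431] / 0.276621 = 1.212981
d₂ = d₁ − σ√T = 1.212981 − 0.276621 = 0.936360
N(d₁) = 0.887432,  N(d₂) = 0.825456,  e^(−rT) = 0.959664
E₀ = V₀·N(d₁) − D·e^(−rT)·N(d₂)
   = 560.7276·0.887432 − 434.0372·0.959664·0.825456 = 153.780141
B₀ = V₀ − E₀ = 560.7276 − 153.780141 = 406.947459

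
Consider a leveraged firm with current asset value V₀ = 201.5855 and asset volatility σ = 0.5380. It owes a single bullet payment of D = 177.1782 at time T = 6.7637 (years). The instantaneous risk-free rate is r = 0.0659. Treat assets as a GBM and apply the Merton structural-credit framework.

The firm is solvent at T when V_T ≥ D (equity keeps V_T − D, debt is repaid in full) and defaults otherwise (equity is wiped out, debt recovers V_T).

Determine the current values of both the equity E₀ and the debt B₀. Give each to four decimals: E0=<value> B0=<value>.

E0=130.8543 B0=70.7312

d₁ = [ln(V₀/D) + (r + σ²/2)T] / (σ√T)
   = [ln(201.5855/177.1782) + (0.0659 + 0.5·0.5380²)·6.7637] / (0.5380·√6.7637)
   = [0.129058 + 1.424584] / 1.399183 = 1.110392
d₂ = d₁ − σ√T = 1.110392 − 1.399183 = -0.288791
N(d₁) = 0.866585,  N(d₂) = 0.386371,  e^(−rT) = 0.640358
E₀ = V₀·N(d₁) − D·e^(−rT)·N(d₂)
   = 201.5855·0.866585 − 177.1782·0.640358·0.386371 = 130.854302
B₀ = V₀ − E₀ = 201.5855 − 130.854302 = 70.731198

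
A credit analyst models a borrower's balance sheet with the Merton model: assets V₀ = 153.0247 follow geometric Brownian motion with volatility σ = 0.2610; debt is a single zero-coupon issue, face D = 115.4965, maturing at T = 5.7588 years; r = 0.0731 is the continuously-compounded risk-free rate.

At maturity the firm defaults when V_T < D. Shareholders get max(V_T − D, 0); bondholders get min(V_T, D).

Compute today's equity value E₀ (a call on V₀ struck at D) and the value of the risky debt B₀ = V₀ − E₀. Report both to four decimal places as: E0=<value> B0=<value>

d₁ = [ln(V₀/D) + (r + σ²/2)T] / (σ√T)
   = [ln(153.0247/115.4965) + (0.0731 + 0.5·0.2610²)·5.7588] / (0.2610·√5.7588)
   = [0.281359 + 0.617116] / 0.626335 = 1.434497
d₂ = d₁ − σ√T = 1.434497 − 0.626335 = 0.808162
N(d₁) = 0.924285,  N(d₂) = 0.790501,  e^(−rT) = 0.656411
E₀ = V₀·N(d₁) − D·e^(−rT)·N(d₂)
   = 153.0247·0.924285 − 115.4965·0.656411·0.790501 = 81.507985
B₀ = V₀ − E₀ = 153.0247 − 81.507985 = 71.516715

E0=81.5080 B0=71.5167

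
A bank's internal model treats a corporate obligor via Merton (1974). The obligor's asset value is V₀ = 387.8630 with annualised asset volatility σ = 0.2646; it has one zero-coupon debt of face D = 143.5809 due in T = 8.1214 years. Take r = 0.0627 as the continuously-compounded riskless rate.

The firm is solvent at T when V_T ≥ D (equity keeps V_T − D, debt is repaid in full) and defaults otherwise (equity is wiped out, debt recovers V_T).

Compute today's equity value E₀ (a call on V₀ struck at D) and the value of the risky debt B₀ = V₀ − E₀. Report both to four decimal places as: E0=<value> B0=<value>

E0=302.7035 B0=85.1595

d₁ = [ln(V₀/D) + (r + σ²/2)T] / (σ√T)
   = [ln(387.8630/143.5809) + (0.0627 + 0.5·0.2646²)·8.1214] / (0.2646·√8.1214)
   = [0.993754 + 0.793514] / 0.754059 = 2.370196
d₂ = d₁ − σ√T = 2.370196 − 0.754059 = 1.616137
N(d₁) = 0.991111,  N(d₂) = 0.946968,  e^(−rT) = 0.600969
E₀ = V₀·N(d₁) − D·e^(−rT)·N(d₂)
   = 387.8630·0.991111 − 143.5809·0.600969·0.946968 = 302.703514
B₀ = V₀ − E₀ = 387.8630 − 302.703514 = 85.159486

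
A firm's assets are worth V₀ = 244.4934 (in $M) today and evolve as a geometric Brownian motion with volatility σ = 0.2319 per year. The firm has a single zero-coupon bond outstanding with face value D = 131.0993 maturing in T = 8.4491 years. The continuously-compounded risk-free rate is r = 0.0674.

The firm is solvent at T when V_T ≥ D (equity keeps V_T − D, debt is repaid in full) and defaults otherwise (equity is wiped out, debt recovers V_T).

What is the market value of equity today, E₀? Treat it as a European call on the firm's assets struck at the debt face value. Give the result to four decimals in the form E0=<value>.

E0=171.6542

d₁ = [ln(V₀/D) + (r + σ²/2)T] / (σ√T)
   = [ln(244.4934/131.0993) + (0.0674 + 0.5·0.2319²)·8.4491] / (0.2319·√8.4491)
   = [0.623233 + 0.796656] / 0.674072 = 2.106436
d₂ = d₁ − σ√T = 2.106436 − 0.674072 = 1.432365
N(d₁) = 0.982417,  N(d₂) = 0.923980,  e^(−rT) = 0.565826
E₀ = V₀·N(d₁) − D·e^(−rT)·N(d₂)
   = 244.4934·0.982417 − 131.0993·0.565826·0.923980 = 171.654166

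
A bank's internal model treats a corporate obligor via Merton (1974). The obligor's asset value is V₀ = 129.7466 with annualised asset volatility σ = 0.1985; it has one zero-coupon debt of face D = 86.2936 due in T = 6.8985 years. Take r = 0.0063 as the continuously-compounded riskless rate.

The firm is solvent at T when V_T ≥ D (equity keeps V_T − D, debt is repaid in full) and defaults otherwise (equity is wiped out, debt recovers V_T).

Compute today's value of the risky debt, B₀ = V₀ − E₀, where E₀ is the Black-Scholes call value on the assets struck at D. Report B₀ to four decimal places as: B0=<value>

d₁ = [ln(V₀/D) + (r + σ²/2)T] / (σ√T)
   = [ln(129.7466/86.2936) + (0.0063 + 0.5·0.1985²)·6.8985] / (0.1985·√6.8985)
   = [0.407828 + 0.179369] / 0.521360 = 1.126278
d₂ = d₁ − σ√T = 1.126278 − 0.521360 = 0.604918
N(d₁) = 0.869976,  N(d₂) = 0.727383,  e^(−rT) = 0.957470
E₀ = V₀·N(d₁) − D·e^(−rT)·N(d₂)
   = 129.7466·0.869976 − 86.2936·0.957470·0.727383 = 52.777446
B₀ = V₀ − E₀ = 129.7466 − 52.777446 = 76.969154

B0=76.9692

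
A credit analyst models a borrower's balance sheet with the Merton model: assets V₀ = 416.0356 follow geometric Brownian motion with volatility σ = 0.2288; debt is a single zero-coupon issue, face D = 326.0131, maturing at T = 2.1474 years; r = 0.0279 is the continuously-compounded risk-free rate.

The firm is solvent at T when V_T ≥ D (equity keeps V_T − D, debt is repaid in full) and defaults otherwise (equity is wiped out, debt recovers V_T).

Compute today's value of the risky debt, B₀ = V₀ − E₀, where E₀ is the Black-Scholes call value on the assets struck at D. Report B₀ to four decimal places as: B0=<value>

d₁ = [ln(V₀/D) + (r + σ²/2)T] / (σ√T)
   = [ln(416.0356/326.0131) + (0.0279 + 0.5·0.2288²)·2.1474] / (0.2288·√2.1474)
   = [0.243833 + 0.116120] / 0.335284 = 1.073578
d₂ = d₁ − σ√T = 1.073578 − 0.335284 = 0.738294
N(d₁) = 0.858494,  N(d₂) = 0.769832,  e^(−rT) = 0.941847
E₀ = V₀·N(d₁) − D·e^(−rT)·N(d₂)
   = 416.0356·0.858494 − 326.0131·0.941847·0.769832 = 120.783698
B₀ = V₀ − E₀ = 416.0356 − 120.783698 = 295.251902

B0=295.2519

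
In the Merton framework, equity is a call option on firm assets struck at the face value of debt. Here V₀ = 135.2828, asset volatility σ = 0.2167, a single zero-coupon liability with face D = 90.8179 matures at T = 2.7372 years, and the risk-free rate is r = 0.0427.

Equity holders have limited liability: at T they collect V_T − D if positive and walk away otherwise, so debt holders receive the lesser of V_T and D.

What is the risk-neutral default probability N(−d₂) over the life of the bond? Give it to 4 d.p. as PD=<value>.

d₁ = [ln(V₀/D) + (r + σ²/2)T] / (σ√T)
   = [ln(135.2828/90.8179) + (0.0427 + 0.5·0.2167²)·2.7372] / (0.2167·√2.7372)
   = [0.398511 + 0.181146] / 0.358519 = 1.616811
d₂ = d₁ − σ√T = 1.616811 − 0.358519 = 1.258292
risk-neutral PD = N(−d₂) = N(-1.258292) = 0.104143

PD=0.1041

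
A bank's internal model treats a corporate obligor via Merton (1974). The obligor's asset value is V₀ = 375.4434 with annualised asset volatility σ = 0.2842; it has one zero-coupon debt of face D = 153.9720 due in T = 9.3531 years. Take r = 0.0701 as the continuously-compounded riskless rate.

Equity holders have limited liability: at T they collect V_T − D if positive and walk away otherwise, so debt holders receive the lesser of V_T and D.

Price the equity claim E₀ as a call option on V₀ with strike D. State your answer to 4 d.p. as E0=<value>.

E0=297.6203

d₁ = [ln(V₀/D) + (r + σ²/2)T] / (σ√T)
   = [ln(375.4434/153.9720) + (0.0701 + 0.5·0.2842²)·9.3531] / (0.2842·√9.3531)
   = [0.891337 + 1.033376] / 0.869164 = 2.214440
d₂ = d₁ − σ√T = 2.214440 − 0.869164 = 1.345276
N(d₁) = 0.986601,  N(d₂) = 0.910732,  e^(−rT) = 0.519103
E₀ = V₀·N(d₁) − D·e^(−rT)·N(d₂)
   = 375.4434·0.986601 − 153.9720·0.519103·0.910732 = 297.620322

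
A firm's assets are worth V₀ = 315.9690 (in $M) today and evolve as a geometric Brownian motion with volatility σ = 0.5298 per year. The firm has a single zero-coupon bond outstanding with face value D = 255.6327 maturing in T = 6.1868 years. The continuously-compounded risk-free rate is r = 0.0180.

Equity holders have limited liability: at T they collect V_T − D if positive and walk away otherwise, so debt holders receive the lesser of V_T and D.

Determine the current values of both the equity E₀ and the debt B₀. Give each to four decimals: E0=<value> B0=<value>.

E0=180.5027 B0=135.4663

d₁ = [ln(V₀/D) + (r + σ²/2)T] / (σ√T)
   = [ln(315.9690/255.6327) + (0.0180 + 0.5·0.5298²)·6.1868] / (0.5298·√6.1868)
   = [0.211902 + 0.979643] / 1.317786 = 0.904202
d₂ = d₁ − σ√T = 0.904202 − 1.317786 = -0.413584
N(d₁) = 0.817056,  N(d₂) = 0.339589,  e^(−rT) = 0.894614
E₀ = V₀·N(d₁) − D·e^(−rT)·N(d₂)
   = 315.9690·0.817056 − 255.6327·0.894614·0.339589 = 180.502725
B₀ = V₀ − E₀ = 315.9690 − 180.502725 = 135.466275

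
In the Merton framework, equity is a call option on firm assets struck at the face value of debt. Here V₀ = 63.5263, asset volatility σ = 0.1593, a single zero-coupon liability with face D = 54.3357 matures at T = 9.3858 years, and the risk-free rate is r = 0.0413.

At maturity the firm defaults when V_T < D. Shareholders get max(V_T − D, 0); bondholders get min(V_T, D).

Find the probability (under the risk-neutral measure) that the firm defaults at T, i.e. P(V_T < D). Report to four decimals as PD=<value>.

d₁ = [ln(V₀/D) + (r + σ²/2)T] / (σ√T)
   = [ln(63.5263/54.3357) + (0.0413 + 0.5·0.1593²)·9.3858] / (0.1593·√9.3858)
   = [0.156273 + 0.506723] / 0.488036 = 1.358498
d₂ = d₁ − σ√T = 1.358498 − 0.488036 = 0.870463
risk-neutral PD = N(−d₂) = N(-0.870463) = 0.192024

PD=0.1920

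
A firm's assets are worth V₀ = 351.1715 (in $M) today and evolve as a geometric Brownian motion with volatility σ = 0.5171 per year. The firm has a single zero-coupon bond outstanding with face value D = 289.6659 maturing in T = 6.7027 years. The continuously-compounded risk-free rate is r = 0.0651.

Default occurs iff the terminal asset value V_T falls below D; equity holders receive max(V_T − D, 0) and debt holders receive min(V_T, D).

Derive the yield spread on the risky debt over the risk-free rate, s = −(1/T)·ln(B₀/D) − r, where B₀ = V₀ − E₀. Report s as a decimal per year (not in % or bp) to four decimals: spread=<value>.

spread=0.0621

d₁ = [ln(V₀/D) + (r + σ²/2)T] / (σ√T)
   = [ln(351.1715/289.6659) + (0.0651 + 0.5·0.5171²)·6.7027] / (0.5171·√6.7027)
   = [0.192547 + 1.332471] / 1.338750 = 1.139136
d₂ = d₁ − σ√T = 1.139136 − 1.338750 = -0.199614
N(d₁) = 0.872677,  N(d₂) = 0.420891,  e^(−rT) = 0.646394
E₀ = V₀·N(d₁) − D·e^(−rT)·N(d₂)
   = 351.1715·0.872677 − 289.6659·0.646394·0.420891 = 227.652220
B₀ = V₀ − E₀ = 351.1715 − 227.652220 = 123.519280
spread = −(1/T)·ln(B₀/D) − r = −(1/6.7027)·ln(123.519280/289.6659) − 0.0651 = 0.06206233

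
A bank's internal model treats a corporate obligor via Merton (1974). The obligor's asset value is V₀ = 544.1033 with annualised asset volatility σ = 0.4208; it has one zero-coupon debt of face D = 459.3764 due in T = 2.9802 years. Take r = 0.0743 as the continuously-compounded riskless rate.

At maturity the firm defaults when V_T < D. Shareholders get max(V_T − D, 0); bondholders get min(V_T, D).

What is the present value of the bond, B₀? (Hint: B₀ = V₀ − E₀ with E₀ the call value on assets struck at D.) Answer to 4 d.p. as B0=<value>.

d₁ = [ln(V₀/D) + (r + σ²/2)T] / (σ√T)
   = [ln(544.1033/459.3764) + (0.0743 + 0.5·0.4208²)·2.9802] / (0.4208·√2.9802)
   = [0.169269 + 0.485285] / 0.726438 = 0.901046
d₂ = d₁ − σ√T = 0.901046 − 0.726438 = 0.174608
N(d₁) = 0.816218,  N(d₂) = 0.569306,  e^(−rT) = 0.801373
E₀ = V₀·N(d₁) − D·e^(−rT)·N(d₂)
   = 544.1033·0.816218 − 459.3764·0.801373·0.569306 = 234.527205
B₀ = V₀ − E₀ = 544.1033 − 234.527205 = 309.576095

B0=309.5761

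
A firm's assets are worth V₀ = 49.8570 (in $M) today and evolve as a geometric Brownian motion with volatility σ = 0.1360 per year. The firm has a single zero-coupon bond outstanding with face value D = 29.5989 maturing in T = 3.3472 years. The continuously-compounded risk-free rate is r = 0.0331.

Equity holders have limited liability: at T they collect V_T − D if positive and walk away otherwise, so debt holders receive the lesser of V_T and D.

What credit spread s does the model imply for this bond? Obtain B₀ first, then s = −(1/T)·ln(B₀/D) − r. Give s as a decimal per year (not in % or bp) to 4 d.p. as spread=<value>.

spread=0.0002

d₁ = [ln(V₀/D) + (r + σ²/2)T] / (σ√T)
   = [ln(49.8570/29.5989) + (0.0331 + 0.5·0.1360²)·3.3472] / (0.1360·√3.3472)
   = [0.521422 + 0.141747] / 0.248817 = 2.665290
d₂ = d₁ − σ√T = 2.665290 − 0.248817 = 2.416473
N(d₁) = 0.996154,  N(d₂) = 0.992164,  e^(−rT) = 0.895125
E₀ = V₀·N(d₁) − D·e^(−rT)·N(d₂)
   = 49.8570·0.996154 − 29.5989·0.895125·0.992164 = 23.378149
B₀ = V₀ − E₀ = 49.8570 − 23.378149 = 26.478851
spread = −(1/T)·ln(B₀/D) − r = −(1/3.3472)·ln(26.478851/29.5989) − 0.0331 = 0.00017882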